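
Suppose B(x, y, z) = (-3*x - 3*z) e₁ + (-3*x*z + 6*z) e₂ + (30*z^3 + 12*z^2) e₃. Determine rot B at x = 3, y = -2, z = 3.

(3, -3, -9)

(∇×B)₁ = ∂B₃/∂y − ∂B₂/∂z = 3*x - 6
(∇×B)₂ = ∂B₁/∂z − ∂B₃/∂x = -3
(∇×B)₃ = ∂B₂/∂x − ∂B₁/∂y = -3*z
∇×B = (3*x - 6, -3, -3*z)
At (3, -2, 3): (3, -3, -9).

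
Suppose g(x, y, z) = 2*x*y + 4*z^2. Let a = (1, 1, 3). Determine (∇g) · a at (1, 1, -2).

-44

∂g/∂x = 2*y
∂g/∂y = 2*x
∂g/∂z = 8*z
∇g at (1, 1, -2) = (2, 2, -16)
∇g · a = (2)(1) + (2)(1) + (-16)(3) = -44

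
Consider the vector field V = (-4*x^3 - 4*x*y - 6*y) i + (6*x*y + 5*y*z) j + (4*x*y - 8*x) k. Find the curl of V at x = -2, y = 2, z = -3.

(-18, 0, 10)

(∇×V)₁ = ∂V₃/∂y − ∂V₂/∂z = 4*x - 5*y
(∇×V)₂ = ∂V₁/∂z − ∂V₃/∂x = -4*y + 8
(∇×V)₃ = ∂V₂/∂x − ∂V₁/∂y = 4*x + 6*y + 6
∇×V = (4*x - 5*y, -4*y + 8, 4*x + 6*y + 6)
At (-2, 2, -3): (-18, 0, 10).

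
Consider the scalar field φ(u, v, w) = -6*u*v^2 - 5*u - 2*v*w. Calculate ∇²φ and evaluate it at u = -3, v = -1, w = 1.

∂²φ/∂u² = 0
∂²φ/∂v² = -12*u
∂²φ/∂w² = 0
∇²φ = -12*u
At (-3, -1, 1): 36.

36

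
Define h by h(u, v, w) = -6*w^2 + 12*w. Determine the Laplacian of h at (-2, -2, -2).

∂²h/∂u² = 0
∂²h/∂v² = 0
∂²h/∂w² = -12
∇²h = -12
At (-2, -2, -2): -12.

-12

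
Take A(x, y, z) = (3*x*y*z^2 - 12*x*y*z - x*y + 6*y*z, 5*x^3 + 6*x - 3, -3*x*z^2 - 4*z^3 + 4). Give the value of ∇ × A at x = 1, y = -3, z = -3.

(∇×A)₁ = ∂A₃/∂y − ∂A₂/∂z = 0
(∇×A)₂ = ∂A₁/∂z − ∂A₃/∂x = 6*x*y*z - 12*x*y + 6*y + 3*z^2
(∇×A)₃ = ∂A₂/∂x − ∂A₁/∂y = 15*x^2 - 3*x*z^2 + 12*x*z + x - 6*z + 6
∇×A = (0, 6*x*y*z - 12*x*y + 6*y + 3*z^2, 15*x^2 - 3*x*z^2 + 12*x*z + x - 6*z + 6)
At (1, -3, -3): (0, 99, -23).

(0, 99, -23)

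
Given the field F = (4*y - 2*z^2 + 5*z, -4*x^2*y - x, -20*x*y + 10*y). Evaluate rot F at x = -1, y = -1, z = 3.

(30, -27, -13)

(∇×F)₁ = ∂F₃/∂y − ∂F₂/∂z = -20*x + 10
(∇×F)₂ = ∂F₁/∂z − ∂F₃/∂x = 20*y - 4*z + 5
(∇×F)₃ = ∂F₂/∂x − ∂F₁/∂y = -8*x*y - 5
∇×F = (-20*x + 10, 20*y - 4*z + 5, -8*x*y - 5)
At (-1, -1, 3): (30, -27, -13).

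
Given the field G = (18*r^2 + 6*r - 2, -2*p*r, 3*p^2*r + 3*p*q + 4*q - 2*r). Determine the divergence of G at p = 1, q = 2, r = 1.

1

∂G₁/∂p = 0
∂G₂/∂q = 0
∂G₃/∂r = 3*p^2 - 2
∇·G = 3*p^2 - 2
At (1, 2, 1): 1.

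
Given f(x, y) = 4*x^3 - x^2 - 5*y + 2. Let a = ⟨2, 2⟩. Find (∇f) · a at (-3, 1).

∂f/∂x = 12*x^2 - 2*x
∂f/∂y = -5
∇f at (-3, 1) = (114, -5)
∇f · a = (114)(2) + (-5)(2) = 218

218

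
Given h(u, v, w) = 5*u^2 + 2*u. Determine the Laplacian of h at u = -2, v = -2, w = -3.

∂²h/∂u² = 10
∂²h/∂v² = 0
∂²h/∂w² = 0
∇²h = 10
At (-2, -2, -3): 10.

10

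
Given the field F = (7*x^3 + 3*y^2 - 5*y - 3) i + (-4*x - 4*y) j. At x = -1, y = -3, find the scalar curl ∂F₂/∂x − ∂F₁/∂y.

∂F₂/∂x = -4
∂F₁/∂y = 6*y - 5
Scalar curl = -6*y + 1
At (-1, -3): 19.

19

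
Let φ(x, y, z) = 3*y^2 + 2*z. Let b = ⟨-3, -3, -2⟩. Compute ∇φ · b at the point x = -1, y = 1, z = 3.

∂φ/∂x = 0
∂φ/∂y = 6*y
∂φ/∂z = 2
∇φ at (-1, 1, 3) = (0, 6, 2)
∇φ · b = (0)(-3) + (6)(-3) + (2)(-2) = -22

-22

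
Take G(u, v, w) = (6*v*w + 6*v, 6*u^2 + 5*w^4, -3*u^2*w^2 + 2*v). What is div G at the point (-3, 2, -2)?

108

∂G₁/∂u = 0
∂G₂/∂v = 0
∂G₃/∂w = -6*u^2*w
∇·G = -6*u^2*w
At (-3, 2, -2): 108.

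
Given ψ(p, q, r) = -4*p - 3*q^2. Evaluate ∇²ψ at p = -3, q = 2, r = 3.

∂²ψ/∂p² = 0
∂²ψ/∂q² = -6
∂²ψ/∂r² = 0
∇²ψ = -6
At (-3, 2, 3): -6.

-6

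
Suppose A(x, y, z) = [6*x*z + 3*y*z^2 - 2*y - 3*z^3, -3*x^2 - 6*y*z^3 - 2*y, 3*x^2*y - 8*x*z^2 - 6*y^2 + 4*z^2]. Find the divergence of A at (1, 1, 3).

-170

∂A₁/∂x = 6*z
∂A₂/∂y = -6*z^3 - 2
∂A₃/∂z = -16*x*z + 8*z
∇·A = -16*x*z - 6*z^3 + 14*z - 2
At (1, 1, 3): -170.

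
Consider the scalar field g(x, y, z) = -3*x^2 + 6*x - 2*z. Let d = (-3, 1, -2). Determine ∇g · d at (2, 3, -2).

22

∂g/∂x = -6*x + 6
∂g/∂y = 0
∂g/∂z = -2
∇g at (2, 3, -2) = (-6, 0, -2)
∇g · d = (-6)(-3) + (0)(1) + (-2)(-2) = 22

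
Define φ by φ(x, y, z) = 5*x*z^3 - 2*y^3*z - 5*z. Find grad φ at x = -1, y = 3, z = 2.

∂φ/∂x = 5*z^3
∂φ/∂y = -6*y^2*z
∂φ/∂z = 15*x*z^2 - 2*y^3 - 5
∇φ = (5*z^3, -6*y^2*z, 15*x*z^2 - 2*y^3 - 5)
At (-1, 3, 2): (40, -108, -119).

(40, -108, -119)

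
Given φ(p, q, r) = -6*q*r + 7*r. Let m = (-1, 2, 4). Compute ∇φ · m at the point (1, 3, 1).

∂φ/∂p = 0
∂φ/∂q = -6*r
∂φ/∂r = -6*q + 7
∇φ at (1, 3, 1) = (0, -6, -11)
∇φ · m = (0)(-1) + (-6)(2) + (-11)(4) = -56

-56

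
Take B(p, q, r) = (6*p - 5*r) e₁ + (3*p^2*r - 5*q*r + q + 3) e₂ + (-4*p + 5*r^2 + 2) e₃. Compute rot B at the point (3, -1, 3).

(-32, -1, 54)

(∇×B)₁ = ∂B₃/∂q − ∂B₂/∂r = -3*p^2 + 5*q
(∇×B)₂ = ∂B₁/∂r − ∂B₃/∂p = -1
(∇×B)₃ = ∂B₂/∂p − ∂B₁/∂q = 6*p*r
∇×B = (-3*p^2 + 5*q, -1, 6*p*r)
At (3, -1, 3): (-32, -1, 54).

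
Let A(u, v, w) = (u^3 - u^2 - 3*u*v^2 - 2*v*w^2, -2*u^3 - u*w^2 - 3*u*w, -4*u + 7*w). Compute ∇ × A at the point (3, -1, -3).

(-9, -8, -54)

(∇×A)₁ = ∂A₃/∂v − ∂A₂/∂w = 2*u*w + 3*u
(∇×A)₂ = ∂A₁/∂w − ∂A₃/∂u = -4*v*w + 4
(∇×A)₃ = ∂A₂/∂u − ∂A₁/∂v = -6*u^2 + 6*u*v + w^2 - 3*w
∇×A = (2*u*w + 3*u, -4*v*w + 4, -6*u^2 + 6*u*v + w^2 - 3*w)
At (3, -1, -3): (-9, -8, -54).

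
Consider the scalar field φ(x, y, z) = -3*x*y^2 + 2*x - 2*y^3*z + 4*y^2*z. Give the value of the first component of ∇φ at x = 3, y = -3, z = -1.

-25

(∇φ)_1 = ∂φ/∂x = -3*y^2 + 2
At (3, -3, -1): -25.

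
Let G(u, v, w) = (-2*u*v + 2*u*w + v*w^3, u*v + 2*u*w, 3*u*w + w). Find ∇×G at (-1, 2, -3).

(∇×G)₁ = ∂G₃/∂v − ∂G₂/∂w = -2*u
(∇×G)₂ = ∂G₁/∂w − ∂G₃/∂u = 2*u + 3*v*w^2 - 3*w
(∇×G)₃ = ∂G₂/∂u − ∂G₁/∂v = 2*u + v - w^3 + 2*w
∇×G = (-2*u, 2*u + 3*v*w^2 - 3*w, 2*u + v - w^3 + 2*w)
At (-1, 2, -3): (2, 61, 21).

(2, 61, 21)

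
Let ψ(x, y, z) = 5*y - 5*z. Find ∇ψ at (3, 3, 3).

(0, 5, -5)

∂ψ/∂x = 0
∂ψ/∂y = 5
∂ψ/∂z = -5
∇ψ = (0, 5, -5)
At (3, 3, 3): (0, 5, -5).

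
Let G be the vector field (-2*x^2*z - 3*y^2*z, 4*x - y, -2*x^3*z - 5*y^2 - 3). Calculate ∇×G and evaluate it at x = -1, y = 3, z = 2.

(∇×G)₁ = ∂G₃/∂y − ∂G₂/∂z = -10*y
(∇×G)₂ = ∂G₁/∂z − ∂G₃/∂x = 6*x^2*z - 2*x^2 - 3*y^2
(∇×G)₃ = ∂G₂/∂x − ∂G₁/∂y = 6*y*z + 4
∇×G = (-10*y, 6*x^2*z - 2*x^2 - 3*y^2, 6*y*z + 4)
At (-1, 3, 2): (-30, -17, 40).

(-30, -17, 40)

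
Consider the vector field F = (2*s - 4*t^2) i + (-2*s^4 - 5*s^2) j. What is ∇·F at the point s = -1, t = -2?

∂F₁/∂s = 2
∂F₂/∂t = 0
∇·F = 2
At (-1, -2): 2.

2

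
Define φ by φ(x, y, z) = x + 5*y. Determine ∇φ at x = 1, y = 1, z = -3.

(1, 5, 0)

∂φ/∂x = 1
∂φ/∂y = 5
∂φ/∂z = 0
∇φ = (1, 5, 0)
At (1, 1, -3): (1, 5, 0).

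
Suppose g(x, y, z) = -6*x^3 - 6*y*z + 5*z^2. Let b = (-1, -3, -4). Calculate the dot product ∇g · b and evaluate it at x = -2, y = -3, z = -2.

44

∂g/∂x = -18*x^2
∂g/∂y = -6*z
∂g/∂z = -6*y + 10*z
∇g at (-2, -3, -2) = (-72, 12, -2)
∇g · b = (-72)(-1) + (12)(-3) + (-2)(-4) = 44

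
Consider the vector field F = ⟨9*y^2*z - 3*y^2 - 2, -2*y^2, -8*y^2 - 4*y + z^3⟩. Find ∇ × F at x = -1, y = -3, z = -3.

(44, 81, -180)

(∇×F)₁ = ∂F₃/∂y − ∂F₂/∂z = -16*y - 4
(∇×F)₂ = ∂F₁/∂z − ∂F₃/∂x = 9*y^2
(∇×F)₃ = ∂F₂/∂x − ∂F₁/∂y = -18*y*z + 6*y
∇×F = (-16*y - 4, 9*y^2, -18*y*z + 6*y)
At (-1, -3, -3): (44, 81, -180).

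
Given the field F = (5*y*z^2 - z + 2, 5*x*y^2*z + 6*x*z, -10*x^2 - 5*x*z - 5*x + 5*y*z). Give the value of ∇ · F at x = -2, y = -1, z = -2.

-35

∂F₁/∂x = 0
∂F₂/∂y = 10*x*y*z
∂F₃/∂z = -5*x + 5*y
∇·F = 10*x*y*z - 5*x + 5*y
At (-2, -1, -2): -35.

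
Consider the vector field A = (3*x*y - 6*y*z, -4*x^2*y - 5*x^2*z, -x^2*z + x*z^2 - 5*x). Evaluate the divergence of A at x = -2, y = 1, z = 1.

∂A₁/∂x = 3*y
∂A₂/∂y = -4*x^2
∂A₃/∂z = -x^2 + 2*x*z
∇·A = -5*x^2 + 2*x*z + 3*y
At (-2, 1, 1): -21.

-21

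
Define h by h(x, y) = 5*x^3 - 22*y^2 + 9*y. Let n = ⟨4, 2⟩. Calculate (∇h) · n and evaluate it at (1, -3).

342

∂h/∂x = 15*x^2
∂h/∂y = -44*y + 9
∇h at (1, -3) = (15, 141)
∇h · n = (15)(4) + (141)(2) = 342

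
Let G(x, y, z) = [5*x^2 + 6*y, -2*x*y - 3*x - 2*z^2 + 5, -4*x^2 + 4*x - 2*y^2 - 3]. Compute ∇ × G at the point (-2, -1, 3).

(∇×G)₁ = ∂G₃/∂y − ∂G₂/∂z = -4*y + 4*z
(∇×G)₂ = ∂G₁/∂z − ∂G₃/∂x = 8*x - 4
(∇×G)₃ = ∂G₂/∂x − ∂G₁/∂y = -2*y - 9
∇×G = (-4*y + 4*z, 8*x - 4, -2*y - 9)
At (-2, -1, 3): (16, -20, -7).

(16, -20, -7)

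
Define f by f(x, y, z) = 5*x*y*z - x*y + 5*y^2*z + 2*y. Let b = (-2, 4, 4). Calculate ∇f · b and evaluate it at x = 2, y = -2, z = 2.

∂f/∂x = 5*y*z - y
∂f/∂y = 5*x*z - x + 10*y*z + 2
∂f/∂z = 5*x*y + 5*y^2
∇f at (2, -2, 2) = (-18, -20, 0)
∇f · b = (-18)(-2) + (-20)(4) + (0)(4) = -44

-44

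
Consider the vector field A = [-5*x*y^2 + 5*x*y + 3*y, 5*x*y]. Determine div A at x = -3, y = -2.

∂A₁/∂x = -5*y^2 + 5*y
∂A₂/∂y = 5*x
∇·A = 5*x - 5*y^2 + 5*y
At (-3, -2): -45.

-45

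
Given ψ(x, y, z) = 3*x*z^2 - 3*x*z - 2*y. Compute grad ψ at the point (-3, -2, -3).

∂ψ/∂x = 3*z^2 - 3*z
∂ψ/∂y = -2
∂ψ/∂z = 6*x*z - 3*x
∇ψ = (3*z^2 - 3*z, -2, 6*x*z - 3*x)
At (-3, -2, -3): (36, -2, 63).

(36, -2, 63)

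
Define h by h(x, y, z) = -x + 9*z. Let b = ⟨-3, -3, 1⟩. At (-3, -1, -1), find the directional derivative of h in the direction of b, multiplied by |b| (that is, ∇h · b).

∂h/∂x = -1
∂h/∂y = 0
∂h/∂z = 9
∇h at (-3, -1, -1) = (-1, 0, 9)
∇h · b = (-1)(-3) + (0)(-3) + (9)(1) = 12

12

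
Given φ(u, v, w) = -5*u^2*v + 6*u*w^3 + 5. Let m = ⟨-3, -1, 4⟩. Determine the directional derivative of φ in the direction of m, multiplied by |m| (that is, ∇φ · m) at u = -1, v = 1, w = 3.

∂φ/∂u = -10*u*v + 6*w^3
∂φ/∂v = -5*u^2
∂φ/∂w = 18*u*w^2
∇φ at (-1, 1, 3) = (172, -5, -162)
∇φ · m = (172)(-3) + (-5)(-1) + (-162)(4) = -1159

-1159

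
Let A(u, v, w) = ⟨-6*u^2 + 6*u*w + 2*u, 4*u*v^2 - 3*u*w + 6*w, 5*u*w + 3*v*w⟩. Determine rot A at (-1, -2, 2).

(∇×A)₁ = ∂A₃/∂v − ∂A₂/∂w = 3*u + 3*w - 6
(∇×A)₂ = ∂A₁/∂w − ∂A₃/∂u = 6*u - 5*w
(∇×A)₃ = ∂A₂/∂u − ∂A₁/∂v = 4*v^2 - 3*w
∇×A = (3*u + 3*w - 6, 6*u - 5*w, 4*v^2 - 3*w)
At (-1, -2, 2): (-3, -16, 10).

(-3, -16, 10)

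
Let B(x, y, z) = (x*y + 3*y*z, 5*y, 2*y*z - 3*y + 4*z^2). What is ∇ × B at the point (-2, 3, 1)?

(∇×B)₁ = ∂B₃/∂y − ∂B₂/∂z = 2*z - 3
(∇×B)₂ = ∂B₁/∂z − ∂B₃/∂x = 3*y
(∇×B)₃ = ∂B₂/∂x − ∂B₁/∂y = -x - 3*z
∇×B = (2*z - 3, 3*y, -x - 3*z)
At (-2, 3, 1): (-1, 9, -1).

(-1, 9, -1)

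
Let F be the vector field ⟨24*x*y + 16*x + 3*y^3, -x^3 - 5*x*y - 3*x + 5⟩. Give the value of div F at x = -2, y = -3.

-46

∂F₁/∂x = 24*y + 16
∂F₂/∂y = -5*x
∇·F = -5*x + 24*y + 16
At (-2, -3): -46.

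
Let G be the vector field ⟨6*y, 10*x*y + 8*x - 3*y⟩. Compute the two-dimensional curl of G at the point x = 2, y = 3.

∂G₂/∂x = 10*y + 8
∂G₁/∂y = 6
Scalar curl = 10*y + 2
At (2, 3): 32.

32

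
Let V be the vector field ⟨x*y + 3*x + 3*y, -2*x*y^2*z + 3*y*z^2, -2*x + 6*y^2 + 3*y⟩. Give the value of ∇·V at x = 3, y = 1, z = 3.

-5

∂V₁/∂x = y + 3
∂V₂/∂y = -4*x*y*z + 3*z^2
∂V₃/∂z = 0
∇·V = -4*x*y*z + y + 3*z^2 + 3
At (3, 1, 3): -5.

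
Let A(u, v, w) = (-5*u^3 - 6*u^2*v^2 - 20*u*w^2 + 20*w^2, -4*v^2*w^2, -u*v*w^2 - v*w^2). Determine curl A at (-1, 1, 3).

(∇×A)₁ = ∂A₃/∂v − ∂A₂/∂w = -u*w^2 + 8*v^2*w - w^2
(∇×A)₂ = ∂A₁/∂w − ∂A₃/∂u = -40*u*w + v*w^2 + 40*w
(∇×A)₃ = ∂A₂/∂u − ∂A₁/∂v = 12*u^2*v
∇×A = (-u*w^2 + 8*v^2*w - w^2, -40*u*w + v*w^2 + 40*w, 12*u^2*v)
At (-1, 1, 3): (24, 249, 12).

(24, 249, 12)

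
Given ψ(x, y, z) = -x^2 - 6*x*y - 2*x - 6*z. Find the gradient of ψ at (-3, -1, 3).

(10, 18, -6)

∂ψ/∂x = -2*x - 6*y - 2
∂ψ/∂y = -6*x
∂ψ/∂z = -6
∇ψ = (-2*x - 6*y - 2, -6*x, -6)
At (-3, -1, 3): (10, 18, -6).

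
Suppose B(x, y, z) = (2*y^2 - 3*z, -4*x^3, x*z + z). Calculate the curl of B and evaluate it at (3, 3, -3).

(∇×B)₁ = ∂B₃/∂y − ∂B₂/∂z = 0
(∇×B)₂ = ∂B₁/∂z − ∂B₃/∂x = -z - 3
(∇×B)₃ = ∂B₂/∂x − ∂B₁/∂y = -12*x^2 - 4*y
∇×B = (0, -z - 3, -12*x^2 - 4*y)
At (3, 3, -3): (0, 0, -120).

(0, 0, -120)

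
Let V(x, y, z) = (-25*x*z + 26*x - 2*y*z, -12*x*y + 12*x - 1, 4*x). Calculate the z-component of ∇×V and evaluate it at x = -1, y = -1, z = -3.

18

(∇×V)_3 = ∂V₂/∂x − ∂V₁/∂y
= -12*y + 12 − (-2*z)
= -12*y + 2*z + 12
At (-1, -1, -3): 18.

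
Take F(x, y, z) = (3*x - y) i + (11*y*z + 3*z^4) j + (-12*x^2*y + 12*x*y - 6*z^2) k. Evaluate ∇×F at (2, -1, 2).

(-109, -36, 1)

(∇×F)₁ = ∂F₃/∂y − ∂F₂/∂z = -12*x^2 + 12*x - 11*y - 12*z^3
(∇×F)₂ = ∂F₁/∂z − ∂F₃/∂x = 24*x*y - 12*y
(∇×F)₃ = ∂F₂/∂x − ∂F₁/∂y = 1
∇×F = (-12*x^2 + 12*x - 11*y - 12*z^3, 24*x*y - 12*y, 1)
At (2, -1, 2): (-109, -36, 1).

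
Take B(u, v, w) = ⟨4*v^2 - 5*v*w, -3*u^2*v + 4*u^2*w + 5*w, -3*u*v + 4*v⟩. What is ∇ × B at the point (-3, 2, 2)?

(-28, -4, -18)

(∇×B)₁ = ∂B₃/∂v − ∂B₂/∂w = -4*u^2 - 3*u - 1
(∇×B)₂ = ∂B₁/∂w − ∂B₃/∂u = -2*v
(∇×B)₃ = ∂B₂/∂u − ∂B₁/∂v = -6*u*v + 8*u*w - 8*v + 5*w
∇×B = (-4*u^2 - 3*u - 1, -2*v, -6*u*v + 8*u*w - 8*v + 5*w)
At (-3, 2, 2): (-28, -4, -18).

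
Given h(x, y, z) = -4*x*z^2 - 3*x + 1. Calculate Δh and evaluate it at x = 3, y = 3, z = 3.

∂²h/∂x² = 0
∂²h/∂y² = 0
∂²h/∂z² = -8*x
∇²h = -8*x
At (3, 3, 3): -24.

-24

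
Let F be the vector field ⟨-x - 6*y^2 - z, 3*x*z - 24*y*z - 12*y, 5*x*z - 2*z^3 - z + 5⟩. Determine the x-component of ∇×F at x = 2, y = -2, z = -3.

(∇×F)_1 = ∂F₃/∂y − ∂F₂/∂z
= 0 − (3*x - 24*y)
= -3*x + 24*y
At (2, -2, -3): -54.

-54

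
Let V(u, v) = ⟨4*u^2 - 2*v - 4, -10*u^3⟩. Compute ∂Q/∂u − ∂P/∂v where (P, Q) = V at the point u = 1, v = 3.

∂V₂/∂u = -30*u^2
∂V₁/∂v = -2
Scalar curl = -30*u^2 + 2
At (1, 3): -28.

-28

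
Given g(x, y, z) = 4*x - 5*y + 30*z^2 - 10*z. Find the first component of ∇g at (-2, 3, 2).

(∇g)_1 = ∂g/∂x = 4
At (-2, 3, 2): 4.

4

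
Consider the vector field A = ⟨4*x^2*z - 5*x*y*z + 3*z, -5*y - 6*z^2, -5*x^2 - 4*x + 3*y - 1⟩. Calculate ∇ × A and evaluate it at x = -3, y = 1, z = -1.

(∇×A)₁ = ∂A₃/∂y − ∂A₂/∂z = 12*z + 3
(∇×A)₂ = ∂A₁/∂z − ∂A₃/∂x = 4*x^2 - 5*x*y + 10*x + 7
(∇×A)₃ = ∂A₂/∂x − ∂A₁/∂y = 5*x*z
∇×A = (12*z + 3, 4*x^2 - 5*x*y + 10*x + 7, 5*x*z)
At (-3, 1, -1): (-9, 28, 15).

(-9, 28, 15)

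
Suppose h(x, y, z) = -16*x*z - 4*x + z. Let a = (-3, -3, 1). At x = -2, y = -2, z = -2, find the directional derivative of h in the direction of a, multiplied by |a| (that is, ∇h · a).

-51

∂h/∂x = -16*z - 4
∂h/∂y = 0
∂h/∂z = -16*x + 1
∇h at (-2, -2, -2) = (28, 0, 33)
∇h · a = (28)(-3) + (0)(-3) + (33)(1) = -51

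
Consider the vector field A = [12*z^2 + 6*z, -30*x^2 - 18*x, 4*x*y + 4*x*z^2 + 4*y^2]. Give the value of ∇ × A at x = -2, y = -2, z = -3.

(∇×A)₁ = ∂A₃/∂y − ∂A₂/∂z = 4*x + 8*y
(∇×A)₂ = ∂A₁/∂z − ∂A₃/∂x = -4*y - 4*z^2 + 24*z + 6
(∇×A)₃ = ∂A₂/∂x − ∂A₁/∂y = -60*x - 18
∇×A = (4*x + 8*y, -4*y - 4*z^2 + 24*z + 6, -60*x - 18)
At (-2, -2, -3): (-24, -94, 102).

(-24, -94, 102)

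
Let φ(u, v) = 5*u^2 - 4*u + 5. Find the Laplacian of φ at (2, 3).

∂²φ/∂u² = 10
∂²φ/∂v² = 0
∇²φ = 10
At (2, 3): 10.

10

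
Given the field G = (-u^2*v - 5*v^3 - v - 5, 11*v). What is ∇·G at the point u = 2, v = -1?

∂G₁/∂u = -2*u*v
∂G₂/∂v = 11
∇·G = -2*u*v + 11
At (2, -1): 15.

15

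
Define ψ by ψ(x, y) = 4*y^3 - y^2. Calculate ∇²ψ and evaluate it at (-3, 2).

46

∂²ψ/∂x² = 0
∂²ψ/∂y² = 2*(12*y - 1)
∇²ψ = 24*y - 2
At (-3, 2): 46.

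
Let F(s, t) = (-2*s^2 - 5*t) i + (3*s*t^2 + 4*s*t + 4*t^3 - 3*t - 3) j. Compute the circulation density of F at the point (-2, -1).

4

∂F₂/∂s = 3*t^2 + 4*t
∂F₁/∂t = -5
Scalar curl = 3*t^2 + 4*t + 5
At (-2, -1): 4.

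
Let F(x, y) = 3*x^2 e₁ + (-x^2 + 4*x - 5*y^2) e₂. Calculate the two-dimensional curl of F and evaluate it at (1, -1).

2

∂F₂/∂x = -2*x + 4
∂F₁/∂y = 0
Scalar curl = -2*x + 4
At (1, -1): 2.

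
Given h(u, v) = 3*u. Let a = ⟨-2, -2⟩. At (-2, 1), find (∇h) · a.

-6

∂h/∂u = 3
∂h/∂v = 0
∇h at (-2, 1) = (3, 0)
∇h · a = (3)(-2) + (0)(-2) = -6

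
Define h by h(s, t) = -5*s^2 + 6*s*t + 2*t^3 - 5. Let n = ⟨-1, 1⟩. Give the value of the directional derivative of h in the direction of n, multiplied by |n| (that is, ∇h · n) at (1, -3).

∂h/∂s = -10*s + 6*t
∂h/∂t = 6*s + 6*t^2
∇h at (1, -3) = (-28, 60)
∇h · n = (-28)(-1) + (60)(1) = 88

88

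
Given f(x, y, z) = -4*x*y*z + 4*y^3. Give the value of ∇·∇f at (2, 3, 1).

72

∂²f/∂x² = 0
∂²f/∂y² = 24*y
∂²f/∂z² = 0
∇²f = 24*y
At (2, 3, 1): 72.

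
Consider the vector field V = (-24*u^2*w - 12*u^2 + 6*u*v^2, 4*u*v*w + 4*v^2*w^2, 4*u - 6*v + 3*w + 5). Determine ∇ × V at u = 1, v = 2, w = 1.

(∇×V)₁ = ∂V₃/∂v − ∂V₂/∂w = -4*u*v - 8*v^2*w - 6
(∇×V)₂ = ∂V₁/∂w − ∂V₃/∂u = -24*u^2 - 4
(∇×V)₃ = ∂V₂/∂u − ∂V₁/∂v = -12*u*v + 4*v*w
∇×V = (-4*u*v - 8*v^2*w - 6, -24*u^2 - 4, -12*u*v + 4*v*w)
At (1, 2, 1): (-46, -28, -16).

(-46, -28, -16)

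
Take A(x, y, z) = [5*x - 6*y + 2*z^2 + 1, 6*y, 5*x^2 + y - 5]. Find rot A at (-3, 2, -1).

(∇×A)₁ = ∂A₃/∂y − ∂A₂/∂z = 1
(∇×A)₂ = ∂A₁/∂z − ∂A₃/∂x = -10*x + 4*z
(∇×A)₃ = ∂A₂/∂x − ∂A₁/∂y = 6
∇×A = (1, -10*x + 4*z, 6)
At (-3, 2, -1): (1, 26, 6).

(1, 26, 6)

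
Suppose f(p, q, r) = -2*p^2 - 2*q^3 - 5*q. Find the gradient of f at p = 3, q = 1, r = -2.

∂f/∂p = -4*p
∂f/∂q = -6*q^2 - 5
∂f/∂r = 0
∇f = (-4*p, -6*q^2 - 5, 0)
At (3, 1, -2): (-12, -11, 0).

(-12, -11, 0)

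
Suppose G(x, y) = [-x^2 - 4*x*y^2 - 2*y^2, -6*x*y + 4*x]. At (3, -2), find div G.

∂G₁/∂x = -2*x - 4*y^2
∂G₂/∂y = -6*x
∇·G = -8*x - 4*y^2
At (3, -2): -40.

-40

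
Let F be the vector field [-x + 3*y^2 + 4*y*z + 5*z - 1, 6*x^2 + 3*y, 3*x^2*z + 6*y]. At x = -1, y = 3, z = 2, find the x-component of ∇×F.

6

(∇×F)_1 = ∂F₃/∂y − ∂F₂/∂z
= 6 − (0)
= 6
At (-1, 3, 2): 6.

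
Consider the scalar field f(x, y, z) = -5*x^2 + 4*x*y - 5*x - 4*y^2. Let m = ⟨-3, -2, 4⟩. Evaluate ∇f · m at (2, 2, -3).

∂f/∂x = -10*x + 4*y - 5
∂f/∂y = 4*x - 8*y
∂f/∂z = 0
∇f at (2, 2, -3) = (-17, -8, 0)
∇f · m = (-17)(-3) + (-8)(-2) + (0)(4) = 67

67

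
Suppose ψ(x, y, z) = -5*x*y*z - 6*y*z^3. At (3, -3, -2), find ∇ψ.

∂ψ/∂x = -5*y*z
∂ψ/∂y = -5*x*z - 6*z^3
∂ψ/∂z = -5*x*y - 18*y*z^2
∇ψ = (-5*y*z, -5*x*z - 6*z^3, -5*x*y - 18*y*z^2)
At (3, -3, -2): (-30, 78, 261).

(-30, 78, 261)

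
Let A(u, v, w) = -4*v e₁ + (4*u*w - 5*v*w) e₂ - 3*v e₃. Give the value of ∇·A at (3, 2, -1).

∂A₁/∂u = 0
∂A₂/∂v = -5*w
∂A₃/∂w = 0
∇·A = -5*w
At (3, 2, -1): 5.

5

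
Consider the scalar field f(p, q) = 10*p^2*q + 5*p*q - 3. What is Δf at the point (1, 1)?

20

∂²f/∂p² = 20*q
∂²f/∂q² = 0
∇²f = 20*q
At (1, 1): 20.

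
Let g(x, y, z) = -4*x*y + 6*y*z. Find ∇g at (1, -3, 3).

∂g/∂x = -4*y
∂g/∂y = -4*x + 6*z
∂g/∂z = 6*y
∇g = (-4*y, -4*x + 6*z, 6*y)
At (1, -3, 3): (12, 14, -18).

(12, 14, -18)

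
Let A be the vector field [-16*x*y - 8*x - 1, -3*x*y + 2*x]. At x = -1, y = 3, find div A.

∂A₁/∂x = -16*y - 8
∂A₂/∂y = -3*x
∇·A = -3*x - 16*y - 8
At (-1, 3): -53.

-53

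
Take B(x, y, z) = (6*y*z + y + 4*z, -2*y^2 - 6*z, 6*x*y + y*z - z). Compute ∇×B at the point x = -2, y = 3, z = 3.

(∇×B)₁ = ∂B₃/∂y − ∂B₂/∂z = 6*x + z + 6
(∇×B)₂ = ∂B₁/∂z − ∂B₃/∂x = 4
(∇×B)₃ = ∂B₂/∂x − ∂B₁/∂y = -6*z - 1
∇×B = (6*x + z + 6, 4, -6*z - 1)
At (-2, 3, 3): (-3, 4, -19).

(-3, 4, -19)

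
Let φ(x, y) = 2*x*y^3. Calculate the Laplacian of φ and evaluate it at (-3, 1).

-36

∂²φ/∂x² = 0
∂²φ/∂y² = 12*x*y
∇²φ = 12*x*y
At (-3, 1): -36.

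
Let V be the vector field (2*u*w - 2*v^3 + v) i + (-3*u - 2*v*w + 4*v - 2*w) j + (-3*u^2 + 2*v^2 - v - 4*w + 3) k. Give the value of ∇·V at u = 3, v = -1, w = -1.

0

∂V₁/∂u = 2*w
∂V₂/∂v = -2*w + 4
∂V₃/∂w = -4
∇·V = 0
At (3, -1, -1): 0.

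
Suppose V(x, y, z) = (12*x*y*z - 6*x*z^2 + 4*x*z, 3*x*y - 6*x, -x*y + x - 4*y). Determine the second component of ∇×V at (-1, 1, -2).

(∇×V)_2 = ∂V₁/∂z − ∂V₃/∂x
= 12*x*y - 12*x*z + 4*x − (-y + 1)
= 12*x*y - 12*x*z + 4*x + y - 1
At (-1, 1, -2): -40.

-40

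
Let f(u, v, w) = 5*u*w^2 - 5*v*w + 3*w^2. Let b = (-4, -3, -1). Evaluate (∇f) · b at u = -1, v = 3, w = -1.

-24

∂f/∂u = 5*w^2
∂f/∂v = -5*w
∂f/∂w = 10*u*w - 5*v + 6*w
∇f at (-1, 3, -1) = (5, 5, -11)
∇f · b = (5)(-4) + (5)(-3) + (-11)(-1) = -24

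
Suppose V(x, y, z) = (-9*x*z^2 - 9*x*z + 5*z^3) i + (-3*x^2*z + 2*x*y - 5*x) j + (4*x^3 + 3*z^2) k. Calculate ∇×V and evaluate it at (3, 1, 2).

(27, -183, -39)

(∇×V)₁ = ∂V₃/∂y − ∂V₂/∂z = 3*x^2
(∇×V)₂ = ∂V₁/∂z − ∂V₃/∂x = -12*x^2 - 18*x*z - 9*x + 15*z^2
(∇×V)₃ = ∂V₂/∂x − ∂V₁/∂y = -6*x*z + 2*y - 5
∇×V = (3*x^2, -12*x^2 - 18*x*z - 9*x + 15*z^2, -6*x*z + 2*y - 5)
At (3, 1, 2): (27, -183, -39).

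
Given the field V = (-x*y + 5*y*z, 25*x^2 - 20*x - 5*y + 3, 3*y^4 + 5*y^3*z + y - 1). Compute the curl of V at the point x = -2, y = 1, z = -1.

(-2, 5, -117)

(∇×V)₁ = ∂V₃/∂y − ∂V₂/∂z = 12*y^3 + 15*y^2*z + 1
(∇×V)₂ = ∂V₁/∂z − ∂V₃/∂x = 5*y
(∇×V)₃ = ∂V₂/∂x − ∂V₁/∂y = 51*x - 5*z - 20
∇×V = (12*y^3 + 15*y^2*z + 1, 5*y, 51*x - 5*z - 20)
At (-2, 1, -1): (-2, 5, -117).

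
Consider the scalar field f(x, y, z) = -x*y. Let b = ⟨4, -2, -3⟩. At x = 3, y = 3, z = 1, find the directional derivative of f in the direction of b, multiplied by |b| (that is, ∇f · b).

∂f/∂x = -y
∂f/∂y = -x
∂f/∂z = 0
∇f at (3, 3, 1) = (-3, -3, 0)
∇f · b = (-3)(4) + (-3)(-2) + (0)(-3) = -6

-6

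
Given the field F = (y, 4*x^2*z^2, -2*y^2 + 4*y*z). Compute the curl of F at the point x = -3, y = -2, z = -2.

(144, 0, -97)

(∇×F)₁ = ∂F₃/∂y − ∂F₂/∂z = -8*x^2*z - 4*y + 4*z
(∇×F)₂ = ∂F₁/∂z − ∂F₃/∂x = 0
(∇×F)₃ = ∂F₂/∂x − ∂F₁/∂y = 8*x*z^2 - 1
∇×F = (-8*x^2*z - 4*y + 4*z, 0, 8*x*z^2 - 1)
At (-3, -2, -2): (144, 0, -97).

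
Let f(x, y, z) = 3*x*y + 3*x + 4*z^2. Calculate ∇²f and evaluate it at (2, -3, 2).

∂²f/∂x² = 0
∂²f/∂y² = 0
∂²f/∂z² = 8
∇²f = 8
At (2, -3, 2): 8.

8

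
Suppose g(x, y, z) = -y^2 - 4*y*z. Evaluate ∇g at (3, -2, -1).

(0, 8, 8)

∂g/∂x = 0
∂g/∂y = -2*y - 4*z
∂g/∂z = -4*y
∇g = (0, -2*y - 4*z, -4*y)
At (3, -2, -1): (0, 8, 8).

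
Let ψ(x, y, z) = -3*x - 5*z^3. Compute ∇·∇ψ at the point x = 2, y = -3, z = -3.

90

∂²ψ/∂x² = 0
∂²ψ/∂y² = 0
∂²ψ/∂z² = -30*z
∇²ψ = -30*z
At (2, -3, -3): 90.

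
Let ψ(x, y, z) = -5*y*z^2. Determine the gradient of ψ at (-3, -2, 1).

(0, -5, 20)

∂ψ/∂x = 0
∂ψ/∂y = -5*z^2
∂ψ/∂z = -10*y*z
∇ψ = (0, -5*z^2, -10*y*z)
At (-3, -2, 1): (0, -5, 20).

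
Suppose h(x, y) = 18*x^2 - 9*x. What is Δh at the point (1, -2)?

36

∂²h/∂x² = 36
∂²h/∂y² = 0
∇²h = 36
At (1, -2): 36.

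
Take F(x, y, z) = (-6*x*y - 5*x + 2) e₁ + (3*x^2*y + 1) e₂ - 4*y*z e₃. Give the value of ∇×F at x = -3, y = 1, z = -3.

(12, 0, -36)

(∇×F)₁ = ∂F₃/∂y − ∂F₂/∂z = -4*z
(∇×F)₂ = ∂F₁/∂z − ∂F₃/∂x = 0
(∇×F)₃ = ∂F₂/∂x − ∂F₁/∂y = 6*x*y + 6*x
∇×F = (-4*z, 0, 6*x*y + 6*x)
At (-3, 1, -3): (12, 0, -36).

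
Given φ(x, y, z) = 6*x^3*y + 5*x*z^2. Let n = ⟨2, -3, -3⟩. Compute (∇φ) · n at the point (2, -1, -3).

-18

∂φ/∂x = 18*x^2*y + 5*z^2
∂φ/∂y = 6*x^3
∂φ/∂z = 10*x*z
∇φ at (2, -1, -3) = (-27, 48, -60)
∇φ · n = (-27)(2) + (48)(-3) + (-60)(-3) = -18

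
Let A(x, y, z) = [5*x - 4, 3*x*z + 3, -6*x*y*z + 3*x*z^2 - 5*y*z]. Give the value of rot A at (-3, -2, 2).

(∇×A)₁ = ∂A₃/∂y − ∂A₂/∂z = -6*x*z - 3*x - 5*z
(∇×A)₂ = ∂A₁/∂z − ∂A₃/∂x = 6*y*z - 3*z^2
(∇×A)₃ = ∂A₂/∂x − ∂A₁/∂y = 3*z
∇×A = (-6*x*z - 3*x - 5*z, 6*y*z - 3*z^2, 3*z)
At (-3, -2, 2): (35, -36, 6).

(35, -36, 6)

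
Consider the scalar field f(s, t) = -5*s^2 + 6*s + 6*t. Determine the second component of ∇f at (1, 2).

(∇f)_2 = ∂f/∂t = 6
At (1, 2): 6.

6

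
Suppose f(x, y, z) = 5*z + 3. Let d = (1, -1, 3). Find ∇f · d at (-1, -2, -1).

15

∂f/∂x = 0
∂f/∂y = 0
∂f/∂z = 5
∇f at (-1, -2, -1) = (0, 0, 5)
∇f · d = (0)(1) + (0)(-1) + (5)(3) = 15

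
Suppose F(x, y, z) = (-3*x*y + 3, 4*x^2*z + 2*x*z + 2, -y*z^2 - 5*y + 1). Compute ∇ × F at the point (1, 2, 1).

(-12, 0, 13)

(∇×F)₁ = ∂F₃/∂y − ∂F₂/∂z = -4*x^2 - 2*x - z^2 - 5
(∇×F)₂ = ∂F₁/∂z − ∂F₃/∂x = 0
(∇×F)₃ = ∂F₂/∂x − ∂F₁/∂y = 8*x*z + 3*x + 2*z
∇×F = (-4*x^2 - 2*x - z^2 - 5, 0, 8*x*z + 3*x + 2*z)
At (1, 2, 1): (-12, 0, 13).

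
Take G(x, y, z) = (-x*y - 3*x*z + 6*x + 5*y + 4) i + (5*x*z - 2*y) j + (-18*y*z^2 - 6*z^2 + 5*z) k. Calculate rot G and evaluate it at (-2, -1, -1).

(-8, 6, -12)

(∇×G)₁ = ∂G₃/∂y − ∂G₂/∂z = -5*x - 18*z^2
(∇×G)₂ = ∂G₁/∂z − ∂G₃/∂x = -3*x
(∇×G)₃ = ∂G₂/∂x − ∂G₁/∂y = x + 5*z - 5
∇×G = (-5*x - 18*z^2, -3*x, x + 5*z - 5)
At (-2, -1, -1): (-8, 6, -12).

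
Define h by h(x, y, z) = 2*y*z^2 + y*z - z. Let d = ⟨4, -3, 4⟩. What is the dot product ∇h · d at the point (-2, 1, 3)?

∂h/∂x = 0
∂h/∂y = 2*z^2 + z
∂h/∂z = 4*y*z + y - 1
∇h at (-2, 1, 3) = (0, 21, 12)
∇h · d = (0)(4) + (21)(-3) + (12)(4) = -15

-15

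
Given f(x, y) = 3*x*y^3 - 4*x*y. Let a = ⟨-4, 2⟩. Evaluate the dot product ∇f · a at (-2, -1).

-24

∂f/∂x = 3*y^3 - 4*y
∂f/∂y = 9*x*y^2 - 4*x
∇f at (-2, -1) = (1, -10)
∇f · a = (1)(-4) + (-10)(2) = -24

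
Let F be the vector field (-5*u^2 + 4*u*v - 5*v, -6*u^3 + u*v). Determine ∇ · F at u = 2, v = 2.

-10

∂F₁/∂u = -10*u + 4*v
∂F₂/∂v = u
∇·F = -9*u + 4*v
At (2, 2): -10.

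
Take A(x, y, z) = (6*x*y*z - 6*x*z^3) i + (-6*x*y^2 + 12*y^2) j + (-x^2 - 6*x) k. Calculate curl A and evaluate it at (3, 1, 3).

(∇×A)₁ = ∂A₃/∂y − ∂A₂/∂z = 0
(∇×A)₂ = ∂A₁/∂z − ∂A₃/∂x = 6*x*y - 18*x*z^2 + 2*x + 6
(∇×A)₃ = ∂A₂/∂x − ∂A₁/∂y = -6*x*z - 6*y^2
∇×A = (0, 6*x*y - 18*x*z^2 + 2*x + 6, -6*x*z - 6*y^2)
At (3, 1, 3): (0, -456, -60).

(0, -456, -60)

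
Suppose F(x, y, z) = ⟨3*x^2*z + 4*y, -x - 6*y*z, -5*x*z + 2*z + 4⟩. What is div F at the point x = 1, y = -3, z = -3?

∂F₁/∂x = 6*x*z
∂F₂/∂y = -6*z
∂F₃/∂z = -5*x + 2
∇·F = 6*x*z - 5*x - 6*z + 2
At (1, -3, -3): -3.

-3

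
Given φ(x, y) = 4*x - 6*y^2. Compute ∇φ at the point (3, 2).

∂φ/∂x = 4
∂φ/∂y = -12*y
∇φ = (4, -12*y)
At (3, 2): (4, -24).

(4, -24)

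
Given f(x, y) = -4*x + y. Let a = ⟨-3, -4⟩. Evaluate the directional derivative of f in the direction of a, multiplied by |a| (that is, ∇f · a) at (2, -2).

8

∂f/∂x = -4
∂f/∂y = 1
∇f at (2, -2) = (-4, 1)
∇f · a = (-4)(-3) + (1)(-4) = 8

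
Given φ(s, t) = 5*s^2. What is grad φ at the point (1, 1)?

∂φ/∂s = 10*s
∂φ/∂t = 0
∇φ = (10*s, 0)
At (1, 1): (10, 0).

(10, 0)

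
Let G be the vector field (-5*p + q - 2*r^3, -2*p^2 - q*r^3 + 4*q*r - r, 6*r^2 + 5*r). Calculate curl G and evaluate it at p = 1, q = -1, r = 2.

(-7, -24, -5)

(∇×G)₁ = ∂G₃/∂q − ∂G₂/∂r = 3*q*r^2 - 4*q + 1
(∇×G)₂ = ∂G₁/∂r − ∂G₃/∂p = -6*r^2
(∇×G)₃ = ∂G₂/∂p − ∂G₁/∂q = -4*p - 1
∇×G = (3*q*r^2 - 4*q + 1, -6*r^2, -4*p - 1)
At (1, -1, 2): (-7, -24, -5).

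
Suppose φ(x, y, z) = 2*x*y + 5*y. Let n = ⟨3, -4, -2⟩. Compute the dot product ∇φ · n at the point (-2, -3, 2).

∂φ/∂x = 2*y
∂φ/∂y = 2*x + 5
∂φ/∂z = 0
∇φ at (-2, -3, 2) = (-6, 1, 0)
∇φ · n = (-6)(3) + (1)(-4) + (0)(-2) = -22

-22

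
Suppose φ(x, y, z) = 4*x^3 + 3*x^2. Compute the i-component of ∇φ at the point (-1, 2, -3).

6

(∇φ)_1 = ∂φ/∂x = 12*x^2 + 6*x
At (-1, 2, -3): 6.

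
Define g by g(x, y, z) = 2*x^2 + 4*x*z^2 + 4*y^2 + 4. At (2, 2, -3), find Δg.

∂²g/∂x² = 4
∂²g/∂y² = 8
∂²g/∂z² = 8*x
∇²g = 8*x + 12
At (2, 2, -3): 28.

28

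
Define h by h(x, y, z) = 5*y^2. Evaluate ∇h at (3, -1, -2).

∂h/∂x = 0
∂h/∂y = 10*y
∂h/∂z = 0
∇h = (0, 10*y, 0)
At (3, -1, -2): (0, -10, 0).

(0, -10, 0)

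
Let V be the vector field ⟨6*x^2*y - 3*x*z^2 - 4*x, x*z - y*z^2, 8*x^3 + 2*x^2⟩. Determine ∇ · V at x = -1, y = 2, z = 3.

-64

∂V₁/∂x = 12*x*y - 3*z^2 - 4
∂V₂/∂y = -z^2
∂V₃/∂z = 0
∇·V = 12*x*y - 4*z^2 - 4
At (-1, 2, 3): -64.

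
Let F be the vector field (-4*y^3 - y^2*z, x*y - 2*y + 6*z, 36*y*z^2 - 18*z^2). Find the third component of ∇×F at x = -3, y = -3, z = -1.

111

(∇×F)_3 = ∂F₂/∂x − ∂F₁/∂y
= y − (-12*y^2 - 2*y*z)
= 12*y^2 + 2*y*z + y
At (-3, -3, -1): 111.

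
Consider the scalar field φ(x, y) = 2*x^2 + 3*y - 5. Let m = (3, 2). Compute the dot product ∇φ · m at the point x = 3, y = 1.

42

∂φ/∂x = 4*x
∂φ/∂y = 3
∇φ at (3, 1) = (12, 3)
∇φ · m = (12)(3) + (3)(2) = 42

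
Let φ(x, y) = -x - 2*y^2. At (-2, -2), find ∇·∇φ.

∂²φ/∂x² = 0
∂²φ/∂y² = -4
∇²φ = -4
At (-2, -2): -4.

-4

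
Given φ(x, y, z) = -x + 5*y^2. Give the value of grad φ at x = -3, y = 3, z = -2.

(-1, 30, 0)

∂φ/∂x = -1
∂φ/∂y = 10*y
∂φ/∂z = 0
∇φ = (-1, 10*y, 0)
At (-3, 3, -2): (-1, 30, 0).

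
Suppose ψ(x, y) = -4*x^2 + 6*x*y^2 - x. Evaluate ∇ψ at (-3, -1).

∂ψ/∂x = -8*x + 6*y^2 - 1
∂ψ/∂y = 12*x*y
∇ψ = (-8*x + 6*y^2 - 1, 12*x*y)
At (-3, -1): (29, 36).

(29, 36)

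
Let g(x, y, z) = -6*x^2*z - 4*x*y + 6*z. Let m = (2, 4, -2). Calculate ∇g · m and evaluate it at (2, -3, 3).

∂g/∂x = -12*x*z - 4*y
∂g/∂y = -4*x
∂g/∂z = -6*x^2 + 6
∇g at (2, -3, 3) = (-60, -8, -18)
∇g · m = (-60)(2) + (-8)(4) + (-18)(-2) = -116

-116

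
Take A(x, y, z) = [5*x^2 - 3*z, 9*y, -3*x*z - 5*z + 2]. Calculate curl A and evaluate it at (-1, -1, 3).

(0, 6, 0)

(∇×A)₁ = ∂A₃/∂y − ∂A₂/∂z = 0
(∇×A)₂ = ∂A₁/∂z − ∂A₃/∂x = 3*z - 3
(∇×A)₃ = ∂A₂/∂x − ∂A₁/∂y = 0
∇×A = (0, 3*z - 3, 0)
At (-1, -1, 3): (0, 6, 0).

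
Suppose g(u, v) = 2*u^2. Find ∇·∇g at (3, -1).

4

∂²g/∂u² = 4
∂²g/∂v² = 0
∇²g = 4
At (3, -1): 4.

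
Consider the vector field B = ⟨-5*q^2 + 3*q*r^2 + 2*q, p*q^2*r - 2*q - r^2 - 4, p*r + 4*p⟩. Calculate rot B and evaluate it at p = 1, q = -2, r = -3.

(-10, 35, -61)

(∇×B)₁ = ∂B₃/∂q − ∂B₂/∂r = -p*q^2 + 2*r
(∇×B)₂ = ∂B₁/∂r − ∂B₃/∂p = 6*q*r - r - 4
(∇×B)₃ = ∂B₂/∂p − ∂B₁/∂q = q^2*r + 10*q - 3*r^2 - 2
∇×B = (-p*q^2 + 2*r, 6*q*r - r - 4, q^2*r + 10*q - 3*r^2 - 2)
At (1, -2, -3): (-10, 35, -61).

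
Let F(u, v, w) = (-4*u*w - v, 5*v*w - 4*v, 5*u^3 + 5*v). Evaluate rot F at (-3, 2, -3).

(-5, -123, 1)

(∇×F)₁ = ∂F₃/∂v − ∂F₂/∂w = -5*v + 5
(∇×F)₂ = ∂F₁/∂w − ∂F₃/∂u = -15*u^2 - 4*u
(∇×F)₃ = ∂F₂/∂u − ∂F₁/∂v = 1
∇×F = (-5*v + 5, -15*u^2 - 4*u, 1)
At (-3, 2, -3): (-5, -123, 1).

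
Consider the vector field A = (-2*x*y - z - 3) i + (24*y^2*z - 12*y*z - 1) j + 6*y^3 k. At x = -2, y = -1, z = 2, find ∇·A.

∂A₁/∂x = -2*y
∂A₂/∂y = 48*y*z - 12*z
∂A₃/∂z = 0
∇·A = 48*y*z - 2*y - 12*z
At (-2, -1, 2): -118.

-118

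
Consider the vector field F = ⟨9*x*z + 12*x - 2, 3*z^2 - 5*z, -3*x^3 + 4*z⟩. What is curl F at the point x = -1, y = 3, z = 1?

(∇×F)₁ = ∂F₃/∂y − ∂F₂/∂z = -6*z + 5
(∇×F)₂ = ∂F₁/∂z − ∂F₃/∂x = 9*x^2 + 9*x
(∇×F)₃ = ∂F₂/∂x − ∂F₁/∂y = 0
∇×F = (-6*z + 5, 9*x^2 + 9*x, 0)
At (-1, 3, 1): (-1, 0, 0).

(-1, 0, 0)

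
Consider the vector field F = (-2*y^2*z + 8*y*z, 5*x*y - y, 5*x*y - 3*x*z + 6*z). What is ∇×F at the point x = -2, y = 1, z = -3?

(∇×F)₁ = ∂F₃/∂y − ∂F₂/∂z = 5*x
(∇×F)₂ = ∂F₁/∂z − ∂F₃/∂x = -2*y^2 + 3*y + 3*z
(∇×F)₃ = ∂F₂/∂x − ∂F₁/∂y = 4*y*z + 5*y - 8*z
∇×F = (5*x, -2*y^2 + 3*y + 3*z, 4*y*z + 5*y - 8*z)
At (-2, 1, -3): (-10, -8, 17).

(-10, -8, 17)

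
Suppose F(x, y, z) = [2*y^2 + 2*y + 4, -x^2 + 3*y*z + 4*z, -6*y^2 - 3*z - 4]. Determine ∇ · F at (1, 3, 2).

∂F₁/∂x = 0
∂F₂/∂y = 3*z
∂F₃/∂z = -3
∇·F = 3*z - 3
At (1, 3, 2): 3.

3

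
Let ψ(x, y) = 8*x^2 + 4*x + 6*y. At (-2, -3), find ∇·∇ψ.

∂²ψ/∂x² = 16
∂²ψ/∂y² = 0
∇²ψ = 16
At (-2, -3): 16.

16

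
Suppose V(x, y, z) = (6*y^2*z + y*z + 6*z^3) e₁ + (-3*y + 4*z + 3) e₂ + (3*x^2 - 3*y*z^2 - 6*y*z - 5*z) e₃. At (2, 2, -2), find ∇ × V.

(∇×V)₁ = ∂V₃/∂y − ∂V₂/∂z = -3*z^2 - 6*z - 4
(∇×V)₂ = ∂V₁/∂z − ∂V₃/∂x = -6*x + 6*y^2 + y + 18*z^2
(∇×V)₃ = ∂V₂/∂x − ∂V₁/∂y = -12*y*z - z
∇×V = (-3*z^2 - 6*z - 4, -6*x + 6*y^2 + y + 18*z^2, -12*y*z - z)
At (2, 2, -2): (-4, 86, 50).

(-4, 86, 50)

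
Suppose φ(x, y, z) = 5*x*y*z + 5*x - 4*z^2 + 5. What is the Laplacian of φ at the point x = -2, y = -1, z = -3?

∂²φ/∂x² = 0
∂²φ/∂y² = 0
∂²φ/∂z² = -8
∇²φ = -8
At (-2, -1, -3): -8.

-8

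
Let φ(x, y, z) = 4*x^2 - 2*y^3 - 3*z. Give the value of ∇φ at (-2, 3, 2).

∂φ/∂x = 8*x
∂φ/∂y = -6*y^2
∂φ/∂z = -3
∇φ = (8*x, -6*y^2, -3)
At (-2, 3, 2): (-16, -54, -3).

(-16, -54, -3)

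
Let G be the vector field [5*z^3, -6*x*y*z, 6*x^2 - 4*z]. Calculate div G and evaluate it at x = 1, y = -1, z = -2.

∂G₁/∂x = 0
∂G₂/∂y = -6*x*z
∂G₃/∂z = -4
∇·G = -6*x*z - 4
At (1, -1, -2): 8.

8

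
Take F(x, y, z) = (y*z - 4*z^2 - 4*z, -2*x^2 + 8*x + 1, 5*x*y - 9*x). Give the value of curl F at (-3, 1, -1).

(-15, 9, 21)

(∇×F)₁ = ∂F₃/∂y − ∂F₂/∂z = 5*x
(∇×F)₂ = ∂F₁/∂z − ∂F₃/∂x = -4*y - 8*z + 5
(∇×F)₃ = ∂F₂/∂x − ∂F₁/∂y = -4*x - z + 8
∇×F = (5*x, -4*y - 8*z + 5, -4*x - z + 8)
At (-3, 1, -1): (-15, 9, 21).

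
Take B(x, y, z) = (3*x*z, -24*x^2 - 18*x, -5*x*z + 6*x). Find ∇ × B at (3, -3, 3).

(0, 18, -162)

(∇×B)₁ = ∂B₃/∂y − ∂B₂/∂z = 0
(∇×B)₂ = ∂B₁/∂z − ∂B₃/∂x = 3*x + 5*z - 6
(∇×B)₃ = ∂B₂/∂x − ∂B₁/∂y = -48*x - 18
∇×B = (0, 3*x + 5*z - 6, -48*x - 18)
At (3, -3, 3): (0, 18, -162).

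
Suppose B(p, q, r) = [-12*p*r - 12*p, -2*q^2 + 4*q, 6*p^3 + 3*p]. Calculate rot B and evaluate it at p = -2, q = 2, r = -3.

(∇×B)₁ = ∂B₃/∂q − ∂B₂/∂r = 0
(∇×B)₂ = ∂B₁/∂r − ∂B₃/∂p = -18*p^2 - 12*p - 3
(∇×B)₃ = ∂B₂/∂p − ∂B₁/∂q = 0
∇×B = (0, -18*p^2 - 12*p - 3, 0)
At (-2, 2, -3): (0, -51, 0).

(0, -51, 0)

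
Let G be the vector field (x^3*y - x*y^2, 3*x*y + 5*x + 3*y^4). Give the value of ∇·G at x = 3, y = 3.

∂G₁/∂x = 3*x^2*y - y^2
∂G₂/∂y = 3*x + 12*y^3
∇·G = 3*x^2*y + 3*x + 12*y^3 - y^2
At (3, 3): 405.

405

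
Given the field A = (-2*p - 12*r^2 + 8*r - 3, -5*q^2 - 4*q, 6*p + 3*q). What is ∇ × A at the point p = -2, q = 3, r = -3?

(3, 74, 0)

(∇×A)₁ = ∂A₃/∂q − ∂A₂/∂r = 3
(∇×A)₂ = ∂A₁/∂r − ∂A₃/∂p = -24*r + 2
(∇×A)₃ = ∂A₂/∂p − ∂A₁/∂q = 0
∇×A = (3, -24*r + 2, 0)
At (-2, 3, -3): (3, 74, 0).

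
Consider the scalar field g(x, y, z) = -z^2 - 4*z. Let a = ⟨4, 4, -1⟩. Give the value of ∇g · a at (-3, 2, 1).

∂g/∂x = 0
∂g/∂y = 0
∂g/∂z = -2*z - 4
∇g at (-3, 2, 1) = (0, 0, -6)
∇g · a = (0)(4) + (0)(4) + (-6)(-1) = 6

6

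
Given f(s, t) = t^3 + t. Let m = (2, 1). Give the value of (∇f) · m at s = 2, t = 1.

∂f/∂s = 0
∂f/∂t = 3*t^2 + 1
∇f at (2, 1) = (0, 4)
∇f · m = (0)(2) + (4)(1) = 4

4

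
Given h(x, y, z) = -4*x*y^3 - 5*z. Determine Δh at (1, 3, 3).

-72

∂²h/∂x² = 0
∂²h/∂y² = -24*x*y
∂²h/∂z² = 0
∇²h = -24*x*y
At (1, 3, 3): -72.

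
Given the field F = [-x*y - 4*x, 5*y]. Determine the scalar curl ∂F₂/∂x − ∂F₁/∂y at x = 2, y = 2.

2

∂F₂/∂x = 0
∂F₁/∂y = -x
Scalar curl = x
At (2, 2): 2.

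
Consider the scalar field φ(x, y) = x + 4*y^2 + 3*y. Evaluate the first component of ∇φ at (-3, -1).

1

(∇φ)_1 = ∂φ/∂x = 1
At (-3, -1): 1.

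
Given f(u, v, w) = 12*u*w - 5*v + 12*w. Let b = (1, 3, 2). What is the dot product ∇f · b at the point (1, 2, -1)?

∂f/∂u = 12*w
∂f/∂v = -5
∂f/∂w = 12*u + 12
∇f at (1, 2, -1) = (-12, -5, 24)
∇f · b = (-12)(1) + (-5)(3) + (24)(2) = 21

21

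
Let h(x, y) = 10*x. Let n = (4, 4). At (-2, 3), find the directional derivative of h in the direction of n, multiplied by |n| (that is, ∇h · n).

40

∂h/∂x = 10
∂h/∂y = 0
∇h at (-2, 3) = (10, 0)
∇h · n = (10)(4) + (0)(4) = 40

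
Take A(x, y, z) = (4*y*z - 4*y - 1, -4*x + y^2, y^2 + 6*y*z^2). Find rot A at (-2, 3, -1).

(12, 12, 4)

(∇×A)₁ = ∂A₃/∂y − ∂A₂/∂z = 2*y + 6*z^2
(∇×A)₂ = ∂A₁/∂z − ∂A₃/∂x = 4*y
(∇×A)₃ = ∂A₂/∂x − ∂A₁/∂y = -4*z
∇×A = (2*y + 6*z^2, 4*y, -4*z)
At (-2, 3, -1): (12, 12, 4).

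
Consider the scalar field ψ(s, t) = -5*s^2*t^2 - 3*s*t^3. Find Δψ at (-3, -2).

∂²ψ/∂s² = -10*t^2
∂²ψ/∂t² = -2*s*(5*s + 9*t)
∇²ψ = -10*s^2 - 18*s*t - 10*t^2
At (-3, -2): -238.

-238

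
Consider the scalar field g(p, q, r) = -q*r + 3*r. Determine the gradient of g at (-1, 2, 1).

∂g/∂p = 0
∂g/∂q = -r
∂g/∂r = -q + 3
∇g = (0, -r, -q + 3)
At (-1, 2, 1): (0, -1, 1).

(0, -1, 1)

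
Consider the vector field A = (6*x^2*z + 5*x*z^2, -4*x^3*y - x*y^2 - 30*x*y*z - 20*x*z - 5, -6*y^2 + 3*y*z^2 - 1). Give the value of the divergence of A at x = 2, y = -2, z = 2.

∂A₁/∂x = 12*x*z + 5*z^2
∂A₂/∂y = -4*x^3 - 2*x*y - 30*x*z
∂A₃/∂z = 6*y*z
∇·A = -4*x^3 - 2*x*y - 18*x*z + 6*y*z + 5*z^2
At (2, -2, 2): -100.

-100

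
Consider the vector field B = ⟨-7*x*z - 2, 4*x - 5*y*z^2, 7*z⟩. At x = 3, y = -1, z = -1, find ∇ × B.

(10, -21, 4)

(∇×B)₁ = ∂B₃/∂y − ∂B₂/∂z = 10*y*z
(∇×B)₂ = ∂B₁/∂z − ∂B₃/∂x = -7*x
(∇×B)₃ = ∂B₂/∂x − ∂B₁/∂y = 4
∇×B = (10*y*z, -7*x, 4)
At (3, -1, -1): (10, -21, 4).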